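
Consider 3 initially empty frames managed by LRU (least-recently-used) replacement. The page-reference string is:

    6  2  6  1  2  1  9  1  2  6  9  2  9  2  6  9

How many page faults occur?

6

6: fault, frames (6)
2: fault, frames (6 2)
6: hit
1: fault, frames (2 6 1)
2: hit
1: hit
9: fault, evict 6, frames (2 1 9)
1: hit
2: hit
6: fault, evict 9, frames (1 2 6)
9: fault, evict 1, frames (2 6 9)
2: hit
9: hit
2: hit
6: hit
9: hit
Page faults: 6.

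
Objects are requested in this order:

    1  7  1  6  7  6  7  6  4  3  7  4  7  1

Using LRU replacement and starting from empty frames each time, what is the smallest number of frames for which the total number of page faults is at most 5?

5

f=1: 14 faults
f=2: 9 faults
f=3: 7 faults
f=4: 6 faults
f=5: 5 faults
Smallest f with faults ≤ 5 is 5.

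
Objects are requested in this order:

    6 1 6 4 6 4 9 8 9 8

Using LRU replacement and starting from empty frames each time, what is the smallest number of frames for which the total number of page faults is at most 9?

2

f=1: 10 faults
f=2: 5 faults
f=3: 5 faults
f=4: 5 faults
f=5: 5 faults
Smallest f with faults ≤ 9 is 2.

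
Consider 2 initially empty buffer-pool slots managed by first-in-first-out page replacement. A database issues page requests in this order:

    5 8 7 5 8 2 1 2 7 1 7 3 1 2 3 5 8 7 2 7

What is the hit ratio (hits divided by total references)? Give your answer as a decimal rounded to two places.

0.20

5: miss, frames [5]
8: miss, frames [5, 8]
7: miss, evict 5, frames [8, 7]
5: miss, evict 8, frames [7, 5]
8: miss, evict 7, frames [5, 8]
2: miss, evict 5, frames [8, 2]
1: miss, evict 8, frames [2, 1]
2: hit
7: miss, evict 2, frames [1, 7]
1: hit
7: hit
3: miss, evict 1, frames [7, 3]
1: miss, evict 7, frames [3, 1]
2: miss, evict 3, frames [1, 2]
3: miss, evict 1, frames [2, 3]
5: miss, evict 2, frames [3, 5]
8: miss, evict 3, frames [5, 8]
7: miss, evict 5, frames [8, 7]
2: miss, evict 8, frames [7, 2]
7: hit
Hits: 4 of 20 references → 4/20 = 0.2000.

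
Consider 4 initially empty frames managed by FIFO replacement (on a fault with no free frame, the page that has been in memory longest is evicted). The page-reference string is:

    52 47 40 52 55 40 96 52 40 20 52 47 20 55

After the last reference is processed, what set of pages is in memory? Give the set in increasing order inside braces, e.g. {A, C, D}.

{20, 47, 52, 55}

52 → miss, frames {52}
47 → miss, frames {52,47}
40 → miss, frames {52,47,40}
52 → hit
55 → miss, frames {52,47,40,55}
40 → hit
96 → miss, evict 52, frames {47,40,55,96}
52 → miss, evict 47, frames {40,55,96,52}
40 → hit
20 → miss, evict 40, frames {55,96,52,20}
52 → hit
47 → miss, evict 55, frames {96,52,20,47}
20 → hit
55 → miss, evict 96, frames {52,20,47,55}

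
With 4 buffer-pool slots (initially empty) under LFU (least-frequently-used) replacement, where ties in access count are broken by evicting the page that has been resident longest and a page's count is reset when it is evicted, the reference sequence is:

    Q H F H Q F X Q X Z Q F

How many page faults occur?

Q -> miss, frames (Q)
H -> miss, frames (Q H)
F -> miss, frames (Q H F)
H -> hit
Q -> hit
F -> hit
X -> miss, frames (Q H F X)
Q -> hit
X -> hit
Z -> miss, evict H, frames (Q F X Z)
Q -> hit
F -> hit
Page faults: 5.

5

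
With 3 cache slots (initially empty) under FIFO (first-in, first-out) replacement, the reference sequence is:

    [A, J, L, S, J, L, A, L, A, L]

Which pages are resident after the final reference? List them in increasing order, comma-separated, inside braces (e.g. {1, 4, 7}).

{A, L, S}

A: fault, frames {A}
J: fault, frames {A,J}
L: fault, frames {A,J,L}
S: fault, evict A, frames {J,L,S}
J: hit
L: hit
A: fault, evict J, frames {L,S,A}
L: hit
A: hit
L: hit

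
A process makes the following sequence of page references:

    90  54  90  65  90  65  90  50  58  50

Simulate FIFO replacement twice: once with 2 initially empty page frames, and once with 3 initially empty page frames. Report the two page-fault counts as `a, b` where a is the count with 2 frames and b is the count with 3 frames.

2 frames: F F . F F . . F F . → 6 faults.
3 frames: F F . F . . . F F . → 5 faults.
5 < 6: adding a frame reduced faults, as is typical.

6, 5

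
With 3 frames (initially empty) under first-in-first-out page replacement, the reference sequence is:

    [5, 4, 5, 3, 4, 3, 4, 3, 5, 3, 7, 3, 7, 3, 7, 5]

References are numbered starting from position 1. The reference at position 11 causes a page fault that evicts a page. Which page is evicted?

pos 1: 5: miss, frames {5}
pos 2: 4: miss, frames {5,4}
pos 3: 5: hit
pos 4: 3: miss, frames {5,4,3}
pos 5: 4: hit
pos 6: 3: hit
pos 7: 4: hit
pos 8: 3: hit
pos 9: 5: hit
pos 10: 3: hit
pos 11: 7: miss, evict 5, frames {4,3,7}
At position 11, page 5 is evicted.

5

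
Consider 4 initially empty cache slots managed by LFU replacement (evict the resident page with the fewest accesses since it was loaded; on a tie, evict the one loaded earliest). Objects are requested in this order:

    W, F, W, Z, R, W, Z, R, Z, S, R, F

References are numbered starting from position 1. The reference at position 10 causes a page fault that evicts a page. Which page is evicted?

pos 1: W -> fault, frames [W]
pos 2: F -> fault, frames [W, F]
pos 3: W -> hit
pos 4: Z -> fault, frames [W, F, Z]
pos 5: R -> fault, frames [W, F, Z, R]
pos 6: W -> hit
pos 7: Z -> hit
pos 8: R -> hit
pos 9: Z -> hit
pos 10: S -> fault, evict F, frames [W, Z, R, S]
At position 10, page F is evicted.

F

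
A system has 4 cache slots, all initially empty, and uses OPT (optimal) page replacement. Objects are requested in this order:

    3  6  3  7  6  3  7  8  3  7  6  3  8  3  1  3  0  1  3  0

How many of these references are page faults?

6

3: fault, frames [3]
6: fault, frames [3, 6]
3: hit
7: fault, frames [3, 6, 7]
6: hit
3: hit
7: hit
8: fault, frames [3, 6, 7, 8]
3: hit
7: hit
6: hit
3: hit
8: hit
3: hit
1: fault, evict 8, frames [3, 6, 7, 1]
3: hit
0: fault, evict 7, frames [3, 6, 1, 0]
1: hit
3: hit
0: hit
Page faults: 6.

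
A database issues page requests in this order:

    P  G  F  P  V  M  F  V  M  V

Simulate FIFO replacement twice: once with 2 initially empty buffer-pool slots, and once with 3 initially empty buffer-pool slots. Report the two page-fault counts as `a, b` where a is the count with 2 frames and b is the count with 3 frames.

9, 5

2 frames: F F F F F F F F F . → 9 faults.
3 frames: F F F . F F . . . . → 5 faults.
5 < 9: adding a frame reduced faults, as is typical.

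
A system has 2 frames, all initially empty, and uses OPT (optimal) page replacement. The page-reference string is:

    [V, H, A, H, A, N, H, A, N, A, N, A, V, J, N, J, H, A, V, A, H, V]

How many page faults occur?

V: fault, frames {V}
H: fault, frames {V,H}
A: fault, evict V, frames {H,A}
H: hit
A: hit
N: fault, evict A, frames {H,N}
H: hit
A: fault, evict H, frames {N,A}
N: hit
A: hit
N: hit
A: hit
V: fault, evict A, frames {N,V}
J: fault, evict V, frames {N,J}
N: hit
J: hit
H: fault, evict J, frames {N,H}
A: fault, evict N, frames {H,A}
V: fault, evict H, frames {A,V}
A: hit
H: fault, evict A, frames {V,H}
V: hit
Page faults: 11.

11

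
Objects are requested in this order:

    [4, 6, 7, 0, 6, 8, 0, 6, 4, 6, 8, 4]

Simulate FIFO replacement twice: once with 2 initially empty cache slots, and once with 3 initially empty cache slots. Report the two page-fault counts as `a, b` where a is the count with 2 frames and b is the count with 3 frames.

10, 7

2 frames: F F F F F F F F F . F . → 10 faults.
3 frames: F F F F . F . F F . . . → 7 faults.
7 < 10: adding a frame reduced faults, as is typical.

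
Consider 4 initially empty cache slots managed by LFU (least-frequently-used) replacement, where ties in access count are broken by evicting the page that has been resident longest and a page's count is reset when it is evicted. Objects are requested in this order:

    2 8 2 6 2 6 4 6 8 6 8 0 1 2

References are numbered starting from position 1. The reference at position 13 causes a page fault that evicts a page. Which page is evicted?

pos 1: 2 → fault, frames (2)
pos 2: 8 → fault, frames (2 8)
pos 3: 2 → hit
pos 4: 6 → fault, frames (2 8 6)
pos 5: 2 → hit
pos 6: 6 → hit
pos 7: 4 → fault, frames (2 8 6 4)
pos 8: 6 → hit
pos 9: 8 → hit
pos 10: 6 → hit
pos 11: 8 → hit
pos 12: 0 → fault, evict 4, frames (2 8 6 0)
pos 13: 1 → fault, evict 0, frames (2 8 6 1)
At position 13, page 0 is evicted.

0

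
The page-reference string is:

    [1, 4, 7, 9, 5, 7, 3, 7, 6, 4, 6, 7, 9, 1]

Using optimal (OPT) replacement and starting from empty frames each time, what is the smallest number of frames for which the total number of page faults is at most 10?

3

f=1: 14 faults
f=2: 11 faults
f=3: 9 faults
f=4: 8 faults
f=5: 7 faults
f=6: 7 faults
f=7: 7 faults
Smallest f with faults ≤ 10 is 3.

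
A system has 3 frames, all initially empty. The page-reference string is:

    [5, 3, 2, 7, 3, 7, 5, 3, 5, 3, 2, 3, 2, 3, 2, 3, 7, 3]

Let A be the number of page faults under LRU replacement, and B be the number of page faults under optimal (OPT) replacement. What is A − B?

2

Under LRU: F F F F . . F . . . F . . . . . F . → 7 faults.
Under OPT: F F F F . . . . . . F . . . . . . . → 5 faults.
A − B = 7 − 5 = 2.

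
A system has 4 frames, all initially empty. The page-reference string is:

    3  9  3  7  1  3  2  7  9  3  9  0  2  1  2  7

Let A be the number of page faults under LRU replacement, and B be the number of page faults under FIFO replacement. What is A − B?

Under LRU: F F . F F . F . F . . F F F . F → 10 faults.
Under FIFO: F F . F F . F . . F F F . F F F → 11 faults.
A − B = 10 − 11 = -1.

-1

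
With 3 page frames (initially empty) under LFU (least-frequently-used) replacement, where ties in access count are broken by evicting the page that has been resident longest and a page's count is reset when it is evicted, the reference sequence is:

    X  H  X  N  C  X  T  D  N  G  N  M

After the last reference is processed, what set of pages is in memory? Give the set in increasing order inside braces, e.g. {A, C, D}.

{M, N, X}

X -> fault, frames {X}
H -> fault, frames {X,H}
X -> hit
N -> fault, frames {X,H,N}
C -> fault, evict H, frames {X,N,C}
X -> hit
T -> fault, evict N, frames {X,C,T}
D -> fault, evict C, frames {X,T,D}
N -> fault, evict T, frames {X,D,N}
G -> fault, evict D, frames {X,N,G}
N -> hit
M -> fault, evict G, frames {X,N,M}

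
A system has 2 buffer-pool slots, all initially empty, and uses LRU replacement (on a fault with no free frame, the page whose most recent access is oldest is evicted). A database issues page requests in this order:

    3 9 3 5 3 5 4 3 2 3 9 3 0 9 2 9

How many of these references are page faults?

3 → fault, frames {3}
9 → fault, frames {3,9}
3 → hit
5 → fault, evict 9, frames {3,5}
3 → hit
5 → hit
4 → fault, evict 3, frames {5,4}
3 → fault, evict 5, frames {4,3}
2 → fault, evict 4, frames {3,2}
3 → hit
9 → fault, evict 2, frames {3,9}
3 → hit
0 → fault, evict 9, frames {3,0}
9 → fault, evict 3, frames {0,9}
2 → fault, evict 0, frames {9,2}
9 → hit
Page faults: 10.

10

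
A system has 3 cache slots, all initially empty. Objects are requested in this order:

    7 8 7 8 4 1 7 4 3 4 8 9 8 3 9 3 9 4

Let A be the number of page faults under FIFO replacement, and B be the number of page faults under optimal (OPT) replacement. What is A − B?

Under FIFO: F F . . F F F . F F F F . F . . . F → 11 faults.
Under OPT: F F . . F F . . F . F F . . . . . F → 8 faults.
A − B = 11 − 8 = 3.

3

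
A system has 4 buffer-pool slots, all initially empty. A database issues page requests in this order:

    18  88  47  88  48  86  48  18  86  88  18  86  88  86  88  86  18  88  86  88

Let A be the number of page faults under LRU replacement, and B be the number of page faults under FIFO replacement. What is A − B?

-1

Under LRU: F F F . F F . F . . . . . . . . . . . . → 6 faults.
Under FIFO: F F F . F F . F . F . . . . . . . . . . → 7 faults.
A − B = 6 − 7 = -1.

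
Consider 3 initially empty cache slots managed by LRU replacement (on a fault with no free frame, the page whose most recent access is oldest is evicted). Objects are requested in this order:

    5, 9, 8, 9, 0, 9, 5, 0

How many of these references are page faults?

5 -> fault, frames {5}
9 -> fault, frames {5,9}
8 -> fault, frames {5,9,8}
9 -> hit
0 -> fault, evict 5, frames {8,9,0}
9 -> hit
5 -> fault, evict 8, frames {0,9,5}
0 -> hit
Page faults: 5.

5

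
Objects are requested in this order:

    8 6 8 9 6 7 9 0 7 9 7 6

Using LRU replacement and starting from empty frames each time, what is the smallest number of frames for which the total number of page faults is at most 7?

3

f=1: 12 faults
f=2: 10 faults
f=3: 6 faults
f=4: 5 faults
f=5: 5 faults
Smallest f with faults ≤ 7 is 3.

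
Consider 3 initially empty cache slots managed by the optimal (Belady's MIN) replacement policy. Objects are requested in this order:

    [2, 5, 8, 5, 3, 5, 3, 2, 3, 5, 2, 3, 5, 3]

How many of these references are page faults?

4

2 -> miss, frames (2)
5 -> miss, frames (2 5)
8 -> miss, frames (2 5 8)
5 -> hit
3 -> miss, evict 8, frames (2 5 3)
5 -> hit
3 -> hit
2 -> hit
3 -> hit
5 -> hit
2 -> hit
3 -> hit
5 -> hit
3 -> hit
Page faults: 4.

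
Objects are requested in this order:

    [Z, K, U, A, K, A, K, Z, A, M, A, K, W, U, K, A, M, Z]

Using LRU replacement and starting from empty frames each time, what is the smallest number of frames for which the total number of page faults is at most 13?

3

f=1: 18 faults
f=2: 15 faults
f=3: 12 faults
f=4: 9 faults
f=5: 8 faults
f=6: 6 faults
Smallest f with faults ≤ 13 is 3.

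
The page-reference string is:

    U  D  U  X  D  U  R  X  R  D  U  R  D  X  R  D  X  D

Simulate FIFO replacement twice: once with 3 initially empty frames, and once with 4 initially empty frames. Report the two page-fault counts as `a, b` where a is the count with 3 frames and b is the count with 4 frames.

8, 4

3 frames: F F . F . . F . . . F . F F F . . . → 8 faults.
4 frames: F F . F . . F . . . . . . . . . . . → 4 faults.
4 < 8: adding a frame reduced faults, as is typical.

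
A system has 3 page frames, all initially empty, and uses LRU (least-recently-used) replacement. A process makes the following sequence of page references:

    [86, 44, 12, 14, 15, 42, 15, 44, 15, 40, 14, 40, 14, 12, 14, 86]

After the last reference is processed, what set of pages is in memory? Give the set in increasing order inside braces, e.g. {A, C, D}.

86 → miss, frames [86]
44 → miss, frames [86, 44]
12 → miss, frames [86, 44, 12]
14 → miss, evict 86, frames [44, 12, 14]
15 → miss, evict 44, frames [12, 14, 15]
42 → miss, evict 12, frames [14, 15, 42]
15 → hit
44 → miss, evict 14, frames [42, 15, 44]
15 → hit
40 → miss, evict 42, frames [44, 15, 40]
14 → miss, evict 44, frames [15, 40, 14]
40 → hit
14 → hit
12 → miss, evict 15, frames [40, 14, 12]
14 → hit
86 → miss, evict 40, frames [12, 14, 86]

{12, 14, 86}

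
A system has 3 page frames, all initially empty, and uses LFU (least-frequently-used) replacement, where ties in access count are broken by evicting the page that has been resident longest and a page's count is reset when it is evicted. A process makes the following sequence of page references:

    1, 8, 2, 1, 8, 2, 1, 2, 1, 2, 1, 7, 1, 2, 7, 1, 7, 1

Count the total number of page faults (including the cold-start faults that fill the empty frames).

1 → miss, frames {1}
8 → miss, frames {1,8}
2 → miss, frames {1,8,2}
1 → hit
8 → hit
2 → hit
1 → hit
2 → hit
1 → hit
2 → hit
1 → hit
7 → miss, evict 8, frames {1,2,7}
1 → hit
2 → hit
7 → hit
1 → hit
7 → hit
1 → hit
Page faults: 4.

4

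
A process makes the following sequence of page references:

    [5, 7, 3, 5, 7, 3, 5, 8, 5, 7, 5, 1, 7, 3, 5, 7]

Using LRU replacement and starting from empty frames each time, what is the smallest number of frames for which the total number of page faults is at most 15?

2

f=1: 16 faults
f=2: 14 faults
f=3: 8 faults
f=4: 6 faults
f=5: 5 faults
Smallest f with faults ≤ 15 is 2.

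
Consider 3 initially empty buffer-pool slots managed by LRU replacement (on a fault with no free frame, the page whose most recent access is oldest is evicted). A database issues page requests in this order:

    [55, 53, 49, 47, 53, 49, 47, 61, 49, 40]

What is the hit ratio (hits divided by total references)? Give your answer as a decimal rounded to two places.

0.40

55 → fault, frames [55]
53 → fault, frames [55, 53]
49 → fault, frames [55, 53, 49]
47 → fault, evict 55, frames [53, 49, 47]
53 → hit
49 → hit
47 → hit
61 → fault, evict 53, frames [49, 47, 61]
49 → hit
40 → fault, evict 47, frames [61, 49, 40]
Hits: 4 of 10 references → 4/10 = 0.4000.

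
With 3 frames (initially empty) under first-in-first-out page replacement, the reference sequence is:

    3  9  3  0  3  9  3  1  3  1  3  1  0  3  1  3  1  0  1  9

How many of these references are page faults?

6

3 -> miss, frames [3]
9 -> miss, frames [3, 9]
3 -> hit
0 -> miss, frames [3, 9, 0]
3 -> hit
9 -> hit
3 -> hit
1 -> miss, evict 3, frames [9, 0, 1]
3 -> miss, evict 9, frames [0, 1, 3]
1 -> hit
3 -> hit
1 -> hit
0 -> hit
3 -> hit
1 -> hit
3 -> hit
1 -> hit
0 -> hit
1 -> hit
9 -> miss, evict 0, frames [1, 3, 9]
Page faults: 6.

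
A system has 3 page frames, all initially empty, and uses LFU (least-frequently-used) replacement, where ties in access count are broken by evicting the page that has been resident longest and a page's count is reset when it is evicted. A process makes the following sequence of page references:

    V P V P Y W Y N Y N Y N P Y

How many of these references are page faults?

11

V -> fault, frames [V]
P -> fault, frames [V, P]
V -> hit
P -> hit
Y -> fault, frames [V, P, Y]
W -> fault, evict Y, frames [V, P, W]
Y -> fault, evict W, frames [V, P, Y]
N -> fault, evict Y, frames [V, P, N]
Y -> fault, evict N, frames [V, P, Y]
N -> fault, evict Y, frames [V, P, N]
Y -> fault, evict N, frames [V, P, Y]
N -> fault, evict Y, frames [V, P, N]
P -> hit
Y -> fault, evict N, frames [V, P, Y]
Page faults: 11.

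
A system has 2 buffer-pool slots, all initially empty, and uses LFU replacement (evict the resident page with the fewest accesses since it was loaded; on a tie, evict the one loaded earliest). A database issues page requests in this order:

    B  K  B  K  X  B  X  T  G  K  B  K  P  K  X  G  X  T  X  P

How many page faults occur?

15

B -> miss, frames (B)
K -> miss, frames (B K)
B -> hit
K -> hit
X -> miss, evict B, frames (K X)
B -> miss, evict X, frames (K B)
X -> miss, evict B, frames (K X)
T -> miss, evict X, frames (K T)
G -> miss, evict T, frames (K G)
K -> hit
B -> miss, evict G, frames (K B)
K -> hit
P -> miss, evict B, frames (K P)
K -> hit
X -> miss, evict P, frames (K X)
G -> miss, evict X, frames (K G)
X -> miss, evict G, frames (K X)
T -> miss, evict X, frames (K T)
X -> miss, evict T, frames (K X)
P -> miss, evict X, frames (K P)
Page faults: 15.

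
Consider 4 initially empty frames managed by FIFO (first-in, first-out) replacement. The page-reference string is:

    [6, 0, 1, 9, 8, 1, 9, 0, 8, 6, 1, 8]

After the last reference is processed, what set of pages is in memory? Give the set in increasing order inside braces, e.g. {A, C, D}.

{1, 6, 8, 9}

6: miss, frames {6}
0: miss, frames {6,0}
1: miss, frames {6,0,1}
9: miss, frames {6,0,1,9}
8: miss, evict 6, frames {0,1,9,8}
1: hit
9: hit
0: hit
8: hit
6: miss, evict 0, frames {1,9,8,6}
1: hit
8: hit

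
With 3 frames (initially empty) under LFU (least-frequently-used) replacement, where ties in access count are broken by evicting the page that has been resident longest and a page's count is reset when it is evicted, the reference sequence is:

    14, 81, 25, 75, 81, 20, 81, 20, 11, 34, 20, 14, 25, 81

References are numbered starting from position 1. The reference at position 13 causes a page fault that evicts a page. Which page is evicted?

pos 1: 14 → fault, frames (14)
pos 2: 81 → fault, frames (14 81)
pos 3: 25 → fault, frames (14 81 25)
pos 4: 75 → fault, evict 14, frames (81 25 75)
pos 5: 81 → hit
pos 6: 20 → fault, evict 25, frames (81 75 20)
pos 7: 81 → hit
pos 8: 20 → hit
pos 9: 11 → fault, evict 75, frames (81 20 11)
pos 10: 34 → fault, evict 11, frames (81 20 34)
pos 11: 20 → hit
pos 12: 14 → fault, evict 34, frames (81 20 14)
pos 13: 25 → fault, evict 14, frames (81 20 25)
At position 13, page 14 is evicted.

14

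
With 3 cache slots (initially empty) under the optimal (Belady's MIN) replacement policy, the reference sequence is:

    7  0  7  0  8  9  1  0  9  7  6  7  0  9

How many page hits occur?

6

7 -> fault, frames (7)
0 -> fault, frames (7 0)
7 -> hit
0 -> hit
8 -> fault, frames (7 0 8)
9 -> fault, evict 8, frames (7 0 9)
1 -> fault, evict 7, frames (0 9 1)
0 -> hit
9 -> hit
7 -> fault, evict 1, frames (0 9 7)
6 -> fault, evict 9, frames (0 7 6)
7 -> hit
0 -> hit
9 -> fault, evict 6, frames (0 7 9)
Hits: 6.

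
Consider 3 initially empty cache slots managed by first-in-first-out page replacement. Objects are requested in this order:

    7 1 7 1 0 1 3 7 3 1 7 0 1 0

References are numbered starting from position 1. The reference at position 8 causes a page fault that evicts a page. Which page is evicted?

1

pos 1: 7: fault, frames (7)
pos 2: 1: fault, frames (7 1)
pos 3: 7: hit
pos 4: 1: hit
pos 5: 0: fault, frames (7 1 0)
pos 6: 1: hit
pos 7: 3: fault, evict 7, frames (1 0 3)
pos 8: 7: fault, evict 1, frames (0 3 7)
At position 8, page 1 is evicted.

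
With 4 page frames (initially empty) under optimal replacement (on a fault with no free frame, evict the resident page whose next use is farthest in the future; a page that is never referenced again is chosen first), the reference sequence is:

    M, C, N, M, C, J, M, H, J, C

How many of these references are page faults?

M -> fault, frames [M]
C -> fault, frames [M, C]
N -> fault, frames [M, C, N]
M -> hit
C -> hit
J -> fault, frames [M, C, N, J]
M -> hit
H -> fault, evict N, frames [M, C, J, H]
J -> hit
C -> hit
Page faults: 5.

5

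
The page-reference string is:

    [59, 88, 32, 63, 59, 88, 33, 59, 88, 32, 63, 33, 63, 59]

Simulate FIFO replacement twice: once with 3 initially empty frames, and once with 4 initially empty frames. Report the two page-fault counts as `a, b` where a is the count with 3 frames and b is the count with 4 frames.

3 frames: F F F F F F F . . F F . . F → 10 faults.
4 frames: F F F F . . F F F F F F . F → 11 faults.
11 > 10: adding a frame increased faults — Belady's anomaly.

10, 11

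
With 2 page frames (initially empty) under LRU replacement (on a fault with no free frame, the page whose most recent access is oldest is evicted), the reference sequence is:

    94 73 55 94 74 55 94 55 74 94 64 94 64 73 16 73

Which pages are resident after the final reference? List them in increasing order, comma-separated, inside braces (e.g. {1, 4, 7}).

94 -> fault, frames (94)
73 -> fault, frames (94 73)
55 -> fault, evict 94, frames (73 55)
94 -> fault, evict 73, frames (55 94)
74 -> fault, evict 55, frames (94 74)
55 -> fault, evict 94, frames (74 55)
94 -> fault, evict 74, frames (55 94)
55 -> hit
74 -> fault, evict 94, frames (55 74)
94 -> fault, evict 55, frames (74 94)
64 -> fault, evict 74, frames (94 64)
94 -> hit
64 -> hit
73 -> fault, evict 94, frames (64 73)
16 -> fault, evict 64, frames (73 16)
73 -> hit

{16, 73}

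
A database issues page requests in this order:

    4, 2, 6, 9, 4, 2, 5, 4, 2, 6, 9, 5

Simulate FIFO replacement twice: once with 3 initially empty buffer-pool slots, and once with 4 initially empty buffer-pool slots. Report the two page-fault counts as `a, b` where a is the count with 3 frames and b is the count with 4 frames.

3 frames: F F F F F F F . . F F . → 9 faults.
4 frames: F F F F . . F F F F F F → 10 faults.
10 > 9: adding a frame increased faults — Belady's anomaly.

9, 10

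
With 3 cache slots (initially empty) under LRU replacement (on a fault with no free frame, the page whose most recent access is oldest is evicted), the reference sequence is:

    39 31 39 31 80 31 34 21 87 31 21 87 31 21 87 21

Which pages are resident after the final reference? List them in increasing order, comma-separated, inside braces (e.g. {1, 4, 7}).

39 -> miss, frames [39]
31 -> miss, frames [39, 31]
39 -> hit
31 -> hit
80 -> miss, frames [39, 31, 80]
31 -> hit
34 -> miss, evict 39, frames [80, 31, 34]
21 -> miss, evict 80, frames [31, 34, 21]
87 -> miss, evict 31, frames [34, 21, 87]
31 -> miss, evict 34, frames [21, 87, 31]
21 -> hit
87 -> hit
31 -> hit
21 -> hit
87 -> hit
21 -> hit

{21, 31, 87}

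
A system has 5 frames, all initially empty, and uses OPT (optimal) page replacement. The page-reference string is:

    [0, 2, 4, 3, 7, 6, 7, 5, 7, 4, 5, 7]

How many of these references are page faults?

0 -> miss, frames (0)
2 -> miss, frames (0 2)
4 -> miss, frames (0 2 4)
3 -> miss, frames (0 2 4 3)
7 -> miss, frames (0 2 4 3 7)
6 -> miss, evict 3, frames (0 2 4 7 6)
7 -> hit
5 -> miss, evict 6, frames (0 2 4 7 5)
7 -> hit
4 -> hit
5 -> hit
7 -> hit
Page faults: 7.

7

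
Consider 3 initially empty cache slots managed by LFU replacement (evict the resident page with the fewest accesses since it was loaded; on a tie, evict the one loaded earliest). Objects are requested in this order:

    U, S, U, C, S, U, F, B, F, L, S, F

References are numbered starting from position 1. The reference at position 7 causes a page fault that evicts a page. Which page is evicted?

C

pos 1: U: miss, frames {U}
pos 2: S: miss, frames {U,S}
pos 3: U: hit
pos 4: C: miss, frames {U,S,C}
pos 5: S: hit
pos 6: U: hit
pos 7: F: miss, evict C, frames {U,S,F}
At position 7, page C is evicted.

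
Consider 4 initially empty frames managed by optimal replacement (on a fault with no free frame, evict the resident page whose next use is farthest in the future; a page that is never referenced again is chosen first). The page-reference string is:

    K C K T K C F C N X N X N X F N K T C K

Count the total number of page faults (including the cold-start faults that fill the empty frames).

8

K: fault, frames {K}
C: fault, frames {K,C}
K: hit
T: fault, frames {K,C,T}
K: hit
C: hit
F: fault, frames {K,C,T,F}
C: hit
N: fault, evict C, frames {K,T,F,N}
X: fault, evict T, frames {K,F,N,X}
N: hit
X: hit
N: hit
X: hit
F: hit
N: hit
K: hit
T: fault, evict X, frames {K,F,N,T}
C: fault, evict T, frames {K,F,N,C}
K: hit
Page faults: 8.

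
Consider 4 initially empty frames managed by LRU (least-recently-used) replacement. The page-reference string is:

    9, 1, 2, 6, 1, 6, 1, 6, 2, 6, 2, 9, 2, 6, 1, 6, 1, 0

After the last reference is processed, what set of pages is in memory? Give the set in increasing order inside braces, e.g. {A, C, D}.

{0, 1, 2, 6}

9 → fault, frames {9}
1 → fault, frames {9,1}
2 → fault, frames {9,1,2}
6 → fault, frames {9,1,2,6}
1 → hit
6 → hit
1 → hit
6 → hit
2 → hit
6 → hit
2 → hit
9 → hit
2 → hit
6 → hit
1 → hit
6 → hit
1 → hit
0 → fault, evict 9, frames {2,6,1,0}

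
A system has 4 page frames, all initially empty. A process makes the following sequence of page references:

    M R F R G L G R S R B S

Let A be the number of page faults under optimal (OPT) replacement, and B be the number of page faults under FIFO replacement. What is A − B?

-1

Under OPT: F F F . F F . . F . F . → 7 faults.
Under FIFO: F F F . F F . . F F F . → 8 faults.
A − B = 7 − 8 = -1.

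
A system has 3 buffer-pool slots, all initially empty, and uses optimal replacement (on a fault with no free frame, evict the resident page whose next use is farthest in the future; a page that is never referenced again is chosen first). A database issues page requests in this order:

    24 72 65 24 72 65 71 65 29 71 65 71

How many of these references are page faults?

5

24 → fault, frames {24}
72 → fault, frames {24,72}
65 → fault, frames {24,72,65}
24 → hit
72 → hit
65 → hit
71 → fault, evict 72, frames {24,65,71}
65 → hit
29 → fault, evict 24, frames {65,71,29}
71 → hit
65 → hit
71 → hit
Page faults: 5.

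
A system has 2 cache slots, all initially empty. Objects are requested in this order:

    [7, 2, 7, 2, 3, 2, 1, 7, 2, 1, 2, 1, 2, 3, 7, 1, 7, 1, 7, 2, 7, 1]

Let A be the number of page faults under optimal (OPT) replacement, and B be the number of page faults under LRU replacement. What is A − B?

Under OPT: F F . . F . F F . F . . . F F . . . . F . F → 10 faults.
Under LRU: F F . . F . F F F F . . . F F F . . . F . F → 12 faults.
A − B = 10 − 12 = -2.

-2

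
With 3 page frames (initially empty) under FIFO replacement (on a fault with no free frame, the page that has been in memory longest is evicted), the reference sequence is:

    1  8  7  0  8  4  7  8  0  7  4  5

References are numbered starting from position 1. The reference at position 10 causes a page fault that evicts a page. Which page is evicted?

pos 1: 1 → fault, frames [1]
pos 2: 8 → fault, frames [1, 8]
pos 3: 7 → fault, frames [1, 8, 7]
pos 4: 0 → fault, evict 1, frames [8, 7, 0]
pos 5: 8 → hit
pos 6: 4 → fault, evict 8, frames [7, 0, 4]
pos 7: 7 → hit
pos 8: 8 → fault, evict 7, frames [0, 4, 8]
pos 9: 0 → hit
pos 10: 7 → fault, evict 0, frames [4, 8, 7]
At position 10, page 0 is evicted.

0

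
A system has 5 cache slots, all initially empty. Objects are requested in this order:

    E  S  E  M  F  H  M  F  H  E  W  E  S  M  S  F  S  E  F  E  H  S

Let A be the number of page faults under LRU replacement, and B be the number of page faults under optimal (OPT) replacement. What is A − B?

Under LRU: F F . F F F . . . . F . F F . F . . . . F . → 10 faults.
Under OPT: F F . F F F . . . . F . . . . . . . . . F . → 7 faults.
A − B = 10 − 7 = 3.

3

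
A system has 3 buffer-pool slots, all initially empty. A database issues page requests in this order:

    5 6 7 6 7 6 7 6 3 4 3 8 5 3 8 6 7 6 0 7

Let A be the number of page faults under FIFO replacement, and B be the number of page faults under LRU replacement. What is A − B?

1

Under FIFO: F F F . . . . . F F . F F F . F F . F . → 11 faults.
Under LRU: F F F . . . . . F F . F F . . F F . F . → 10 faults.
A − B = 11 − 10 = 1.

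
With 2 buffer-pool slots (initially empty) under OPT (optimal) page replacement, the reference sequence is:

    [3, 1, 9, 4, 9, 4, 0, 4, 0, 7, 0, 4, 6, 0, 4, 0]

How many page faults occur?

9

3 -> miss, frames (3)
1 -> miss, frames (3 1)
9 -> miss, evict 1, frames (3 9)
4 -> miss, evict 3, frames (9 4)
9 -> hit
4 -> hit
0 -> miss, evict 9, frames (4 0)
4 -> hit
0 -> hit
7 -> miss, evict 4, frames (0 7)
0 -> hit
4 -> miss, evict 7, frames (0 4)
6 -> miss, evict 4, frames (0 6)
0 -> hit
4 -> miss, evict 6, frames (0 4)
0 -> hit
Page faults: 9.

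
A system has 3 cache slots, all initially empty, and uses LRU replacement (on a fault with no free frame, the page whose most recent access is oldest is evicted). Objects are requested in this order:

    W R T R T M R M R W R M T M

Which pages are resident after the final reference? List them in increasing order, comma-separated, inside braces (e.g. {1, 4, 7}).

W → fault, frames [W]
R → fault, frames [W, R]
T → fault, frames [W, R, T]
R → hit
T → hit
M → fault, evict W, frames [R, T, M]
R → hit
M → hit
R → hit
W → fault, evict T, frames [M, R, W]
R → hit
M → hit
T → fault, evict W, frames [R, M, T]
M → hit

{M, R, T}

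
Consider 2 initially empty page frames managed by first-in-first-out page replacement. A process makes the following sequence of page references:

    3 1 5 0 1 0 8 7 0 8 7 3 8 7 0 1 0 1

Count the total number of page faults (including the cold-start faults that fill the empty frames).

3 → fault, frames {3}
1 → fault, frames {3,1}
5 → fault, evict 3, frames {1,5}
0 → fault, evict 1, frames {5,0}
1 → fault, evict 5, frames {0,1}
0 → hit
8 → fault, evict 0, frames {1,8}
7 → fault, evict 1, frames {8,7}
0 → fault, evict 8, frames {7,0}
8 → fault, evict 7, frames {0,8}
7 → fault, evict 0, frames {8,7}
3 → fault, evict 8, frames {7,3}
8 → fault, evict 7, frames {3,8}
7 → fault, evict 3, frames {8,7}
0 → fault, evict 8, frames {7,0}
1 → fault, evict 7, frames {0,1}
0 → hit
1 → hit
Page faults: 15.

15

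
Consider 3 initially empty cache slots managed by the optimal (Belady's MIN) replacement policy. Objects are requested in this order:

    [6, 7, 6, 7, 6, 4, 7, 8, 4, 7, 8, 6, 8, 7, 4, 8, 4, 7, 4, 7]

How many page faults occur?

6

6 → miss, frames {6}
7 → miss, frames {6,7}
6 → hit
7 → hit
6 → hit
4 → miss, frames {6,7,4}
7 → hit
8 → miss, evict 6, frames {7,4,8}
4 → hit
7 → hit
8 → hit
6 → miss, evict 4, frames {7,8,6}
8 → hit
7 → hit
4 → miss, evict 6, frames {7,8,4}
8 → hit
4 → hit
7 → hit
4 → hit
7 → hit
Page faults: 6.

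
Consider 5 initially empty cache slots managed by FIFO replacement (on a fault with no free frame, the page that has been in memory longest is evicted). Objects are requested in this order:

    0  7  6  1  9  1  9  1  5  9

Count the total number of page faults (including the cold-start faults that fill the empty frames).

6

0 -> fault, frames {0}
7 -> fault, frames {0,7}
6 -> fault, frames {0,7,6}
1 -> fault, frames {0,7,6,1}
9 -> fault, frames {0,7,6,1,9}
1 -> hit
9 -> hit
1 -> hit
5 -> fault, evict 0, frames {7,6,1,9,5}
9 -> hit
Page faults: 6.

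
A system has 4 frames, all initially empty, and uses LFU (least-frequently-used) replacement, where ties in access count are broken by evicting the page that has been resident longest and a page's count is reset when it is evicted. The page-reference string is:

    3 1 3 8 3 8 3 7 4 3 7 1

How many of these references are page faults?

3: miss, frames (3)
1: miss, frames (3 1)
3: hit
8: miss, frames (3 1 8)
3: hit
8: hit
3: hit
7: miss, frames (3 1 8 7)
4: miss, evict 1, frames (3 8 7 4)
3: hit
7: hit
1: miss, evict 4, frames (3 8 7 1)
Page faults: 6.

6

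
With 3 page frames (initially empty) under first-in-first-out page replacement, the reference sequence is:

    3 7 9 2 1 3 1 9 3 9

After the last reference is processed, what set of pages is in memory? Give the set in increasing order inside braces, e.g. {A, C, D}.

3: miss, frames (3)
7: miss, frames (3 7)
9: miss, frames (3 7 9)
2: miss, evict 3, frames (7 9 2)
1: miss, evict 7, frames (9 2 1)
3: miss, evict 9, frames (2 1 3)
1: hit
9: miss, evict 2, frames (1 3 9)
3: hit
9: hit

{1, 3, 9}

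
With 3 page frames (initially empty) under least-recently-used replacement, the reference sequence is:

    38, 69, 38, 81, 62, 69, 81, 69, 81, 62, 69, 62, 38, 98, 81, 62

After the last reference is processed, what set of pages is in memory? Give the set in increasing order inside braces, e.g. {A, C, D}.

{62, 81, 98}

38 → miss, frames (38)
69 → miss, frames (38 69)
38 → hit
81 → miss, frames (69 38 81)
62 → miss, evict 69, frames (38 81 62)
69 → miss, evict 38, frames (81 62 69)
81 → hit
69 → hit
81 → hit
62 → hit
69 → hit
62 → hit
38 → miss, evict 81, frames (69 62 38)
98 → miss, evict 69, frames (62 38 98)
81 → miss, evict 62, frames (38 98 81)
62 → miss, evict 38, frames (98 81 62)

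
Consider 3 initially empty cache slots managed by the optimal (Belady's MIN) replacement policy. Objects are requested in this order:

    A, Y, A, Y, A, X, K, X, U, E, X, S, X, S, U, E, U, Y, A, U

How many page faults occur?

A → fault, frames [A]
Y → fault, frames [A, Y]
A → hit
Y → hit
A → hit
X → fault, frames [A, Y, X]
K → fault, evict A, frames [Y, X, K]
X → hit
U → fault, evict K, frames [Y, X, U]
E → fault, evict Y, frames [X, U, E]
X → hit
S → fault, evict E, frames [X, U, S]
X → hit
S → hit
U → hit
E → fault, evict S, frames [X, U, E]
U → hit
Y → fault, evict E, frames [X, U, Y]
A → fault, evict Y, frames [X, U, A]
U → hit
Page faults: 10.

10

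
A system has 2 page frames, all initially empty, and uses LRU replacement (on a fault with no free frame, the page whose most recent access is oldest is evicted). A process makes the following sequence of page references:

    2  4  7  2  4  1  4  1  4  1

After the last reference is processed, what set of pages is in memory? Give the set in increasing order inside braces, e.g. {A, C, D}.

2 -> miss, frames {2}
4 -> miss, frames {2,4}
7 -> miss, evict 2, frames {4,7}
2 -> miss, evict 4, frames {7,2}
4 -> miss, evict 7, frames {2,4}
1 -> miss, evict 2, frames {4,1}
4 -> hit
1 -> hit
4 -> hit
1 -> hit

{1, 4}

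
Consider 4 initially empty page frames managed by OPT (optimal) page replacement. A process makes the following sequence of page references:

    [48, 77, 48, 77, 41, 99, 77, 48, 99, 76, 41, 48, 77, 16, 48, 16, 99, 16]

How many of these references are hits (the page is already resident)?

11

48 → miss, frames {48}
77 → miss, frames {48,77}
48 → hit
77 → hit
41 → miss, frames {48,77,41}
99 → miss, frames {48,77,41,99}
77 → hit
48 → hit
99 → hit
76 → miss, evict 99, frames {48,77,41,76}
41 → hit
48 → hit
77 → hit
16 → miss, evict 76, frames {48,77,41,16}
48 → hit
16 → hit
99 → miss, evict 41, frames {48,77,16,99}
16 → hit
Hits: 11.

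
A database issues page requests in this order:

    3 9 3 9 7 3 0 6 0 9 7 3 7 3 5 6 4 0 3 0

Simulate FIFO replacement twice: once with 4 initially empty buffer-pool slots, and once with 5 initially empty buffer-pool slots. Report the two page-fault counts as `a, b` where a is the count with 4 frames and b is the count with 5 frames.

9, 8

4 frames: F F . . F . F F . . . F . . F . F F . . → 9 faults.
5 frames: F F . . F . F F . . . . . . F . F . F . → 8 faults.
8 < 9: adding a frame reduced faults, as is typical.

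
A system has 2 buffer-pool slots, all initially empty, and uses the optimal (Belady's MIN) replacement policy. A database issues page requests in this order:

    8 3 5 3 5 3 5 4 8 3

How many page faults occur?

5

8 -> fault, frames [8]
3 -> fault, frames [8, 3]
5 -> fault, evict 8, frames [3, 5]
3 -> hit
5 -> hit
3 -> hit
5 -> hit
4 -> fault, evict 5, frames [3, 4]
8 -> fault, evict 4, frames [3, 8]
3 -> hit
Page faults: 5.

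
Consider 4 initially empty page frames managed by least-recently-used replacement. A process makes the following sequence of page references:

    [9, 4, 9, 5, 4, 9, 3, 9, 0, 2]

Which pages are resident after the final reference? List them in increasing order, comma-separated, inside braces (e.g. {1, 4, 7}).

9 -> miss, frames [9]
4 -> miss, frames [9, 4]
9 -> hit
5 -> miss, frames [4, 9, 5]
4 -> hit
9 -> hit
3 -> miss, frames [5, 4, 9, 3]
9 -> hit
0 -> miss, evict 5, frames [4, 3, 9, 0]
2 -> miss, evict 4, frames [3, 9, 0, 2]

{0, 2, 3, 9}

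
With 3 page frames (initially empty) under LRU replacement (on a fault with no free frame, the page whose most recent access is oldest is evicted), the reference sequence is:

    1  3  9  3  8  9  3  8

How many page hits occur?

1: miss, frames (1)
3: miss, frames (1 3)
9: miss, frames (1 3 9)
3: hit
8: miss, evict 1, frames (9 3 8)
9: hit
3: hit
8: hit
Hits: 4.

4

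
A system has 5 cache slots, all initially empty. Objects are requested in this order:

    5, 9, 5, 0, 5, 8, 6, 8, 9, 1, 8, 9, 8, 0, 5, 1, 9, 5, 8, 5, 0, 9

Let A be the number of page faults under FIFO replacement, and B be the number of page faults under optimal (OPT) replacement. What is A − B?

Under FIFO: F F . F . F F . . F . . . . F . F . . . F . → 9 faults.
Under OPT: F F . F . F F . . F . . . . . . . . . . . . → 6 faults.
A − B = 9 − 6 = 3.

3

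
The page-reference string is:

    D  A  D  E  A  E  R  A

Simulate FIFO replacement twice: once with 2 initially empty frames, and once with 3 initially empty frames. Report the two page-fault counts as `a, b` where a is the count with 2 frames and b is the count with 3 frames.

2 frames: F F . F . . F F → 5 faults.
3 frames: F F . F . . F . → 4 faults.
4 < 5: adding a frame reduced faults, as is typical.

5, 4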